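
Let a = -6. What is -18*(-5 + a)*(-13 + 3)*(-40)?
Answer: 79200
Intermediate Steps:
-18*(-5 + a)*(-13 + 3)*(-40) = -18*(-5 - 6)*(-13 + 3)*(-40) = -(-198)*(-10)*(-40) = -18*110*(-40) = -1980*(-40) = 79200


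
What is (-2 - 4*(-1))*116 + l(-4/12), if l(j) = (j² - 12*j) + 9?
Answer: 2206/9 ≈ 245.11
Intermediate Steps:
l(j) = 9 + j² - 12*j
(-2 - 4*(-1))*116 + l(-4/12) = (-2 - 4*(-1))*116 + (9 + (-4/12)² - (-48)/12) = (-2 + 4)*116 + (9 + (-4*1/12)² - (-48)/12) = 2*116 + (9 + (-⅓)² - 12*(-⅓)) = 232 + (9 + ⅑ + 4) = 232 + 118/9 = 2206/9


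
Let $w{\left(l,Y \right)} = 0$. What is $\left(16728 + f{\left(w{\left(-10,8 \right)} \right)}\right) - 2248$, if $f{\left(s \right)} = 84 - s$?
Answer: $14564$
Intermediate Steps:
$\left(16728 + f{\left(w{\left(-10,8 \right)} \right)}\right) - 2248 = \left(16728 + \left(84 - 0\right)\right) - 2248 = \left(16728 + \left(84 + 0\right)\right) - 2248 = \left(16728 + 84\right) - 2248 = 16812 - 2248 = 14564$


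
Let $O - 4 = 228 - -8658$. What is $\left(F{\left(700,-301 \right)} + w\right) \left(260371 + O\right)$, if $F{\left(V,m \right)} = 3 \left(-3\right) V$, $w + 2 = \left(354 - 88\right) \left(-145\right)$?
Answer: $-12082279592$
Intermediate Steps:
$O = 8890$ ($O = 4 + \left(228 - -8658\right) = 4 + \left(228 + 8658\right) = 4 + 8886 = 8890$)
$w = -38572$ ($w = -2 + \left(354 - 88\right) \left(-145\right) = -2 + 266 \left(-145\right) = -2 - 38570 = -38572$)
$F{\left(V,m \right)} = - 9 V$
$\left(F{\left(700,-301 \right)} + w\right) \left(260371 + O\right) = \left(\left(-9\right) 700 - 38572\right) \left(260371 + 8890\right) = \left(-6300 - 38572\right) 269261 = \left(-44872\right) 269261 = -12082279592$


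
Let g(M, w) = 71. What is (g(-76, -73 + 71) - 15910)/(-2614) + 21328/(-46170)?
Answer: 337767619/60344190 ≈ 5.5974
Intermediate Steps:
(g(-76, -73 + 71) - 15910)/(-2614) + 21328/(-46170) = (71 - 15910)/(-2614) + 21328/(-46170) = -15839*(-1/2614) + 21328*(-1/46170) = 15839/2614 - 10664/23085 = 337767619/60344190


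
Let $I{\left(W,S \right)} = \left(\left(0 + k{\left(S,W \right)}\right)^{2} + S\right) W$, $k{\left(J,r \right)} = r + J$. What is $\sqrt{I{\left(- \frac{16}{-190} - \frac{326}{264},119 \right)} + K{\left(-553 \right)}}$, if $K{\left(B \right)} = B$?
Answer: $\frac{i \sqrt{103057484967510333315}}{78625800} \approx 129.11 i$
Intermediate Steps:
$k{\left(J,r \right)} = J + r$
$I{\left(W,S \right)} = W \left(S + \left(S + W\right)^{2}\right)$ ($I{\left(W,S \right)} = \left(\left(0 + \left(S + W\right)\right)^{2} + S\right) W = \left(\left(S + W\right)^{2} + S\right) W = \left(S + \left(S + W\right)^{2}\right) W = W \left(S + \left(S + W\right)^{2}\right)$)
$\sqrt{I{\left(- \frac{16}{-190} - \frac{326}{264},119 \right)} + K{\left(-553 \right)}} = \sqrt{\left(- \frac{16}{-190} - \frac{326}{264}\right) \left(119 + \left(119 - \left(- \frac{8}{95} + \frac{163}{132}\right)\right)^{2}\right) - 553} = \sqrt{\left(\left(-16\right) \left(- \frac{1}{190}\right) - \frac{163}{132}\right) \left(119 + \left(119 - \frac{14429}{12540}\right)^{2}\right) - 553} = \sqrt{\left(\frac{8}{95} - \frac{163}{132}\right) \left(119 + \left(119 + \left(\frac{8}{95} - \frac{163}{132}\right)\right)^{2}\right) - 553} = \sqrt{- \frac{14429 \left(119 + \left(119 - \frac{14429}{12540}\right)^{2}\right)}{12540} - 553} = \sqrt{- \frac{14429 \left(119 + \left(\frac{1477831}{12540}\right)^{2}\right)}{12540} - 553} = \sqrt{- \frac{14429 \left(119 + \frac{2183984464561}{157251600}\right)}{12540} - 553} = \sqrt{\left(- \frac{14429}{12540}\right) \frac{2202697404961}{157251600} - 553} = \sqrt{- \frac{31782720856182269}{1971935064000} - 553} = \sqrt{- \frac{32873200946574269}{1971935064000}} = \frac{i \sqrt{103057484967510333315}}{78625800}$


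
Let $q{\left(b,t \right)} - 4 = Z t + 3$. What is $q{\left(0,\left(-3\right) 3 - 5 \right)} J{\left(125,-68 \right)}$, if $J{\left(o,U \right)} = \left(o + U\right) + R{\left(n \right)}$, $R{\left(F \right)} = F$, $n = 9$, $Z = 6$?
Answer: $-5082$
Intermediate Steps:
$q{\left(b,t \right)} = 7 + 6 t$ ($q{\left(b,t \right)} = 4 + \left(6 t + 3\right) = 4 + \left(3 + 6 t\right) = 7 + 6 t$)
$J{\left(o,U \right)} = 9 + U + o$ ($J{\left(o,U \right)} = \left(o + U\right) + 9 = \left(U + o\right) + 9 = 9 + U + o$)
$q{\left(0,\left(-3\right) 3 - 5 \right)} J{\left(125,-68 \right)} = \left(7 + 6 \left(\left(-3\right) 3 - 5\right)\right) \left(9 - 68 + 125\right) = \left(7 + 6 \left(-9 - 5\right)\right) 66 = \left(7 + 6 \left(-14\right)\right) 66 = \left(7 - 84\right) 66 = \left(-77\right) 66 = -5082$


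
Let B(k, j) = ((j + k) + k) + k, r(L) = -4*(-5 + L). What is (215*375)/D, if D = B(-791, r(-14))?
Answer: -80625/2297 ≈ -35.100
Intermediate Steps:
r(L) = 20 - 4*L
B(k, j) = j + 3*k (B(k, j) = (j + 2*k) + k = j + 3*k)
D = -2297 (D = (20 - 4*(-14)) + 3*(-791) = (20 + 56) - 2373 = 76 - 2373 = -2297)
(215*375)/D = (215*375)/(-2297) = 80625*(-1/2297) = -80625/2297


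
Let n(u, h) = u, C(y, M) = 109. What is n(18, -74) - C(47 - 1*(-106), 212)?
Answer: -91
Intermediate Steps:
n(18, -74) - C(47 - 1*(-106), 212) = 18 - 1*109 = 18 - 109 = -91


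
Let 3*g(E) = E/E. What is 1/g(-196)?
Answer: 3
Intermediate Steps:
g(E) = 1/3 (g(E) = (E/E)/3 = (1/3)*1 = 1/3)
1/g(-196) = 1/(1/3) = 3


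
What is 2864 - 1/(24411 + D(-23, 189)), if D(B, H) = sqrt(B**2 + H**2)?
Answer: 1706544937333/595860671 + 25*sqrt(58)/595860671 ≈ 2864.0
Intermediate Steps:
2864 - 1/(24411 + D(-23, 189)) = 2864 - 1/(24411 + sqrt((-23)**2 + 189**2)) = 2864 - 1/(24411 + sqrt(529 + 35721)) = 2864 - 1/(24411 + sqrt(36250)) = 2864 - 1/(24411 + 25*sqrt(58))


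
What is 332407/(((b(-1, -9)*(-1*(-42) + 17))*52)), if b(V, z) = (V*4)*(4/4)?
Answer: -332407/12272 ≈ -27.087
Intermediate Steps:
b(V, z) = 4*V (b(V, z) = (4*V)*(4*(1/4)) = (4*V)*1 = 4*V)
332407/(((b(-1, -9)*(-1*(-42) + 17))*52)) = 332407/((((4*(-1))*(-1*(-42) + 17))*52)) = 332407/((-4*(42 + 17)*52)) = 332407/((-4*59*52)) = 332407/((-236*52)) = 332407/(-12272) = 332407*(-1/12272) = -332407/12272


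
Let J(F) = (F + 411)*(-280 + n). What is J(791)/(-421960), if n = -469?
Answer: 64307/30140 ≈ 2.1336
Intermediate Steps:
J(F) = -307839 - 749*F (J(F) = (F + 411)*(-280 - 469) = (411 + F)*(-749) = -307839 - 749*F)
J(791)/(-421960) = (-307839 - 749*791)/(-421960) = (-307839 - 592459)*(-1/421960) = -900298*(-1/421960) = 64307/30140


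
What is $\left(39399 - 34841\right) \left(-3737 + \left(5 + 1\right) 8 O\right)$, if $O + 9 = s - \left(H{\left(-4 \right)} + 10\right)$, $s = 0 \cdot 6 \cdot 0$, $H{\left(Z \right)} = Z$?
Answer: $-20315006$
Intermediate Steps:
$s = 0$ ($s = 0 \cdot 0 = 0$)
$O = -15$ ($O = -9 + \left(0 - \left(-4 + 10\right)\right) = -9 + \left(0 - 6\right) = -9 - 6 = -15$)
$\left(39399 - 34841\right) \left(-3737 + \left(5 + 1\right) 8 O\right) = \left(39399 - 34841\right) \left(-3737 + \left(5 + 1\right) 8 \left(-15\right)\right) = 4558 \left(-3737 + 6 \cdot 8 \left(-15\right)\right) = 4558 \left(-3737 + 48 \left(-15\right)\right) = 4558 \left(-3737 - 720\right) = 4558 \left(-4457\right) = -20315006$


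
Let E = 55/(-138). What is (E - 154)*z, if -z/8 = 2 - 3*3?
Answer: -596596/69 ≈ -8646.3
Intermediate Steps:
E = -55/138 (E = 55*(-1/138) = -55/138 ≈ -0.39855)
z = 56 (z = -8*(2 - 3*3) = -8*(2 - 9) = -8*(-7) = 56)
(E - 154)*z = (-55/138 - 154)*56 = -21307/138*56 = -596596/69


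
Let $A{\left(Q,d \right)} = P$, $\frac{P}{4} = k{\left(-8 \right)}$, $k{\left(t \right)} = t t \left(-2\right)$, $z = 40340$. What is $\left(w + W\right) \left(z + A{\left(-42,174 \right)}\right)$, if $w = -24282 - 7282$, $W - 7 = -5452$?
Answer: $-1473994452$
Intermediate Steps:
$W = -5445$ ($W = 7 - 5452 = -5445$)
$w = -31564$ ($w = -24282 - 7282 = -31564$)
$k{\left(t \right)} = - 2 t^{2}$ ($k{\left(t \right)} = t^{2} \left(-2\right) = - 2 t^{2}$)
$P = -512$ ($P = 4 \left(- 2 \left(-8\right)^{2}\right) = 4 \left(\left(-2\right) 64\right) = 4 \left(-128\right) = -512$)
$A{\left(Q,d \right)} = -512$
$\left(w + W\right) \left(z + A{\left(-42,174 \right)}\right) = \left(-31564 - 5445\right) \left(40340 - 512\right) = \left(-37009\right) 39828 = -1473994452$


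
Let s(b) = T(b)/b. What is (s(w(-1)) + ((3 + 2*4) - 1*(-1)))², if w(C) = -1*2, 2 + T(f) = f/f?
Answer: 625/4 ≈ 156.25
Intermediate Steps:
T(f) = -1 (T(f) = -2 + f/f = -2 + 1 = -1)
w(C) = -2
s(b) = -1/b
(s(w(-1)) + ((3 + 2*4) - 1*(-1)))² = (-1/(-2) + ((3 + 2*4) - 1*(-1)))² = (-1*(-½) + ((3 + 8) + 1))² = (½ + (11 + 1))² = (½ + 12)² = (25/2)² = 625/4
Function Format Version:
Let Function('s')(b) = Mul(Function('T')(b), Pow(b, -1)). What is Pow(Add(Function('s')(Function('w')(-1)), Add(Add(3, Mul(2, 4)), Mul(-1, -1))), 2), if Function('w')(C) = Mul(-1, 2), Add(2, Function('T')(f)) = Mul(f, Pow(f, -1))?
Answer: Rational(625, 4) ≈ 156.25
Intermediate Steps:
Function('T')(f) = -1 (Function('T')(f) = Add(-2, Mul(f, Pow(f, -1))) = Add(-2, 1) = -1)
Function('w')(C) = -2
Function('s')(b) = Mul(-1, Pow(b, -1))
Pow(Add(Function('s')(Function('w')(-1)), Add(Add(3, Mul(2, 4)), Mul(-1, -1))), 2) = Pow(Add(Mul(-1, Pow(-2, -1)), Add(Add(3, Mul(2, 4)), Mul(-1, -1))), 2) = Pow(Add(Mul(-1, Rational(-1, 2)), Add(Add(3, 8), 1)), 2) = Pow(Add(Rational(1, 2), Add(11, 1)), 2) = Pow(Add(Rational(1, 2), 12), 2) = Pow(Rational(25, 2), 2) = Rational(625, 4)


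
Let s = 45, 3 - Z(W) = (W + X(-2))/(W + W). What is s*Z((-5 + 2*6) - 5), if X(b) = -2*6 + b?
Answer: 270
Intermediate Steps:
X(b) = -12 + b
Z(W) = 3 - (-14 + W)/(2*W) (Z(W) = 3 - (W + (-12 - 2))/(W + W) = 3 - (W - 14)/(2*W) = 3 - (-14 + W)*1/(2*W) = 3 - (-14 + W)/(2*W))
s*Z((-5 + 2*6) - 5) = 45*(5/2 + 7/((-5 + 2*6) - 5)) = 45*(5/2 + 7/((-5 + 12) - 5)) = 45*(5/2 + 7/(7 - 5)) = 45*(5/2 + 7/2) = 45*6 = 270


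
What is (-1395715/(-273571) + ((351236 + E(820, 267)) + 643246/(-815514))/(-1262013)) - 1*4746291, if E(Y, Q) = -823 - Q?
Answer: -668173476631575900978415/140778168848087211 ≈ -4.7463e+6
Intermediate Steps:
(-1395715/(-273571) + ((351236 + E(820, 267)) + 643246/(-815514))/(-1262013)) - 1*4746291 = (-1395715/(-273571) + ((351236 + (-823 - 1*267)) + 643246/(-815514))/(-1262013)) - 1*4746291 = (-1395715*(-1/273571) + ((351236 + (-823 - 267)) + 643246*(-1/815514))*(-1/1262013)) - 4746291 = (1395715/273571 + ((351236 - 1090) - 321623/407757)*(-1/1262013)) - 4746291 = (1395715/273571 + (350146 - 321623/407757)*(-1/1262013)) - 4746291 = (1395715/273571 + (142774160899/407757)*(-1/1262013)) - 4746291 = (1395715/273571 - 142774160899/514594634841) - 4746291 = 679168580795805986/140778168848087211 - 4746291 = -668173476631575900978415/140778168848087211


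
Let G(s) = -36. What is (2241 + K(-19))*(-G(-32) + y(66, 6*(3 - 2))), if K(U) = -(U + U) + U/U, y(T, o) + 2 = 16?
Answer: 114000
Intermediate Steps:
y(T, o) = 14 (y(T, o) = -2 + 16 = 14)
K(U) = 1 - 2*U (K(U) = -2*U + 1 = 1 - 2*U)
(2241 + K(-19))*(-G(-32) + y(66, 6*(3 - 2))) = (2241 + (1 - 2*(-19)))*(-1*(-36) + 14) = (2241 + (1 + 38))*(36 + 14) = (2241 + 39)*50 = 2280*50 = 114000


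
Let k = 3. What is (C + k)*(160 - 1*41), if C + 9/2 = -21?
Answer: -5355/2 ≈ -2677.5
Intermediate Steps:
C = -51/2 (C = -9/2 - 21 = -51/2 ≈ -25.500)
(C + k)*(160 - 1*41) = (-51/2 + 3)*(160 - 1*41) = -45*(160 - 41)/2 = -45/2*119 = -5355/2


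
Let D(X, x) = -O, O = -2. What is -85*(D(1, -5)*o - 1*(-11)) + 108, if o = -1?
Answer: -657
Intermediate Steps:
D(X, x) = 2 (D(X, x) = -1*(-2) = 2)
-85*(D(1, -5)*o - 1*(-11)) + 108 = -85*(2*(-1) - 1*(-11)) + 108 = -85*(-2 + 11) + 108 = -85*9 + 108 = -765 + 108 = -657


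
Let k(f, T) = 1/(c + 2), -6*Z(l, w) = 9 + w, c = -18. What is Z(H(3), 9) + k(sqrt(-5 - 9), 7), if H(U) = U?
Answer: -49/16 ≈ -3.0625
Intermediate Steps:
Z(l, w) = -3/2 - w/6 (Z(l, w) = -(9 + w)/6 = -3/2 - w/6)
k(f, T) = -1/16 (k(f, T) = 1/(-18 + 2) = 1/(-16) = -1/16)
Z(H(3), 9) + k(sqrt(-5 - 9), 7) = (-3/2 - 1/6*9) - 1/16 = (-3/2 - 3/2) - 1/16 = -3 - 1/16 = -49/16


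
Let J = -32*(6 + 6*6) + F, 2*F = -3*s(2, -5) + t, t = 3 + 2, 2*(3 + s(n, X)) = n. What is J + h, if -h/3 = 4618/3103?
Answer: -8334439/6206 ≈ -1343.0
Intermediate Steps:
s(n, X) = -3 + n/2
t = 5
F = 11/2 (F = (-3*(-3 + (1/2)*2) + 5)/2 = (-3*(-3 + 1) + 5)/2 = (-3*(-2) + 5)/2 = (6 + 5)/2 = (1/2)*11 = 11/2 ≈ 5.5000)
h = -13854/3103 ≈ -4.4647
J = -2677/2 (J = -32*(6 + 6*6) + 11/2 = -32*(6 + 36) + 11/2 = -32*42 + 11/2 = -1344 + 11/2 = -2677/2 ≈ -1338.5)
J + h = -2677/2 - 13854/3103 = -8334439/6206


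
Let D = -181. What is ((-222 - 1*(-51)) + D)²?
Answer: 123904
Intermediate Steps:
((-222 - 1*(-51)) + D)² = ((-222 - 1*(-51)) - 181)² = ((-222 + 51) - 181)² = (-171 - 181)² = (-352)² = 123904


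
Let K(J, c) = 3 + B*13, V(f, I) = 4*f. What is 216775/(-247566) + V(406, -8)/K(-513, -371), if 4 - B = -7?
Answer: 185199017/18072318 ≈ 10.248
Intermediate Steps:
B = 11 (B = 4 - 1*(-7) = 4 + 7 = 11)
K(J, c) = 146 (K(J, c) = 3 + 11*13 = 3 + 143 = 146)
216775/(-247566) + V(406, -8)/K(-513, -371) = 216775/(-247566) + (4*406)/146 = 216775*(-1/247566) + 1624*(1/146) = -216775/247566 + 812/73 = 185199017/18072318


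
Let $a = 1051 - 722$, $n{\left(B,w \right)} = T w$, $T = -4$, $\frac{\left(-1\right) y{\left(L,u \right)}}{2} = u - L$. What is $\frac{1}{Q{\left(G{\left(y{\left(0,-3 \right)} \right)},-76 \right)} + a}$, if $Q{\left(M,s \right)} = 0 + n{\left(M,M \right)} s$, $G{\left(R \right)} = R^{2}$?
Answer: $\frac{1}{11273} \approx 8.8708 \cdot 10^{-5}$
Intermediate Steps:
$y{\left(L,u \right)} = - 2 u + 2 L$ ($y{\left(L,u \right)} = - 2 \left(u - L\right) = - 2 u + 2 L$)
$n{\left(B,w \right)} = - 4 w$
$a = 329$ ($a = 1051 - 722 = 329$)
$Q{\left(M,s \right)} = - 4 M s$ ($Q{\left(M,s \right)} = 0 + - 4 M s = 0 - 4 M s = - 4 M s$)
$\frac{1}{Q{\left(G{\left(y{\left(0,-3 \right)} \right)},-76 \right)} + a} = \frac{1}{\left(-4\right) \left(\left(-2\right) \left(-3\right) + 2 \cdot 0\right)^{2} \left(-76\right) + 329} = \frac{1}{\left(-4\right) \left(6 + 0\right)^{2} \left(-76\right) + 329} = \frac{1}{\left(-4\right) 6^{2} \left(-76\right) + 329} = \frac{1}{\left(-4\right) 36 \left(-76\right) + 329} = \frac{1}{10944 + 329} = \frac{1}{11273}$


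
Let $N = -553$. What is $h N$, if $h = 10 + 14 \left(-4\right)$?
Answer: $25438$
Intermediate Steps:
$h = -46$ ($h = 10 - 56 = -46$)
$h N = \left(-46\right) \left(-553\right) = 25438$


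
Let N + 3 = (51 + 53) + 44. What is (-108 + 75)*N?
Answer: -4785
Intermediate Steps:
N = 145 (N = -3 + ((51 + 53) + 44) = -3 + (104 + 44) = -3 + 148 = 145)
(-108 + 75)*N = (-108 + 75)*145 = -33*145 = -4785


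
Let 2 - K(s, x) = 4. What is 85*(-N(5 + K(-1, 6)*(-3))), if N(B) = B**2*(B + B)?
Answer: -226270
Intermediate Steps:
K(s, x) = -2 (K(s, x) = 2 - 1*4 = 2 - 4 = -2)
N(B) = 2*B**3 (N(B) = B**2*(2*B) = 2*B**3)
85*(-N(5 + K(-1, 6)*(-3))) = 85*(-2*(5 - 2*(-3))**3) = 85*(-2*(5 + 6)**3) = 85*(-2*11**3) = 85*(-2*1331) = 85*(-1*2662) = 85*(-2662) = -226270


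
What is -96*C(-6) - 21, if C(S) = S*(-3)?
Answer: -1749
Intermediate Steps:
C(S) = -3*S
-96*C(-6) - 21 = -(-288)*(-6) - 21 = -96*18 - 21 = -1728 - 21 = -1749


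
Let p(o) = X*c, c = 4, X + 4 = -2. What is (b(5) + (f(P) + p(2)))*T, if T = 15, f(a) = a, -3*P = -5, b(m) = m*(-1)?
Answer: -410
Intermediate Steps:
X = -6 (X = -4 - 2 = -6)
b(m) = -m
P = 5/3 (P = -⅓*(-5) = 5/3 ≈ 1.6667)
p(o) = -24 (p(o) = -6*4 = -24)
(b(5) + (f(P) + p(2)))*T = (-1*5 + (5/3 - 24))*15 = (-5 - 67/3)*15 = -82/3*15 = -410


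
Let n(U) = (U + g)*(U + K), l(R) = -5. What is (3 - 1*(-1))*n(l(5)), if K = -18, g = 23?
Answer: -1656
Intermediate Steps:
n(U) = (-18 + U)*(23 + U) (n(U) = (U + 23)*(U - 18) = (23 + U)*(-18 + U) = (-18 + U)*(23 + U))
(3 - 1*(-1))*n(l(5)) = (3 - 1*(-1))*(-414 + (-5)**2 + 5*(-5)) = (3 + 1)*(-414 + 25 - 25) = 4*(-414) = -1656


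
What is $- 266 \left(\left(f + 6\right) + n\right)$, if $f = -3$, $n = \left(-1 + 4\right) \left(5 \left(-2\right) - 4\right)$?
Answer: $10374$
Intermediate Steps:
$n = -42$ ($n = 3 \left(-10 - 4\right) = 3 \left(-14\right) = -42$)
$- 266 \left(\left(f + 6\right) + n\right) = - 266 \left(\left(-3 + 6\right) - 42\right) = - 266 \left(3 - 42\right) = \left(-266\right) \left(-39\right) = 10374$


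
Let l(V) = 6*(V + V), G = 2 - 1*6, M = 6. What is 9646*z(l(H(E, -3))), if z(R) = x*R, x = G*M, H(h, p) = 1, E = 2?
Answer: -2778048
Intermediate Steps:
G = -4 (G = 2 - 6 = -4)
l(V) = 12*V (l(V) = 6*(2*V) = 12*V)
x = -24 (x = -4*6 = -24)
z(R) = -24*R
9646*z(l(H(E, -3))) = 9646*(-288) = -2778048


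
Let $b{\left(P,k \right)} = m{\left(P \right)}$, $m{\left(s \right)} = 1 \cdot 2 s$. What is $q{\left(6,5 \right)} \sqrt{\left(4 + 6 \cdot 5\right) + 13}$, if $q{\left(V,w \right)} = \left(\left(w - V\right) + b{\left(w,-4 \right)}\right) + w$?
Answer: $14 \sqrt{47} \approx 95.979$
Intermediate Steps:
$m{\left(s \right)} = 2 s$
$b{\left(P,k \right)} = 2 P$
$q{\left(V,w \right)} = - V + 4 w$ ($q{\left(V,w \right)} = \left(\left(w - V\right) + 2 w\right) + w = \left(- V + 3 w\right) + w = - V + 4 w$)
$q{\left(6,5 \right)} \sqrt{\left(4 + 6 \cdot 5\right) + 13} = \left(\left(-1\right) 6 + 4 \cdot 5\right) \sqrt{\left(4 + 6 \cdot 5\right) + 13} = \left(-6 + 20\right) \sqrt{\left(4 + 30\right) + 13} = 14 \sqrt{34 + 13} = 14 \sqrt{47}$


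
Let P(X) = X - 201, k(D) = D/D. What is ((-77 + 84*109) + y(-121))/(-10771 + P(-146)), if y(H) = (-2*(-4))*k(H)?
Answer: -3029/3706 ≈ -0.81732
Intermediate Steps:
k(D) = 1
P(X) = -201 + X
y(H) = 8 (y(H) = -2*(-4)*1 = 8*1 = 8)
((-77 + 84*109) + y(-121))/(-10771 + P(-146)) = ((-77 + 84*109) + 8)/(-10771 + (-201 - 146)) = ((-77 + 9156) + 8)/(-10771 - 347) = (9079 + 8)/(-11118) = 9087*(-1/11118) = -3029/3706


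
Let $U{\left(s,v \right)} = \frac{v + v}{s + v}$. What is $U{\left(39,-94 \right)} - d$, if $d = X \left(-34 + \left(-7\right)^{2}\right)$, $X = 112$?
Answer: $- \frac{92212}{55} \approx -1676.6$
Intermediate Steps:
$U{\left(s,v \right)} = \frac{2 v}{s + v}$
$d = 1680$ ($d = 112 \left(-34 + \left(-7\right)^{2}\right) = 112 \left(-34 + 49\right) = 112 \cdot 15 = 1680$)
$U{\left(39,-94 \right)} - d = 2 \left(-94\right) \frac{1}{39 - 94} - 1680 = 2 \left(-94\right) \frac{1}{-55} - 1680 = 2 \left(-94\right) \left(- \frac{1}{55}\right) - 1680 = \frac{188}{55} - 1680 = - \frac{92212}{55}$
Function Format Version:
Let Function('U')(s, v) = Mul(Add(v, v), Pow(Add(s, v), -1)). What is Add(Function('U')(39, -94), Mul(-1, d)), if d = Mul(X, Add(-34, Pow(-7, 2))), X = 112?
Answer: Rational(-92212, 55) ≈ -1676.6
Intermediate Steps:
Function('U')(s, v) = Mul(2, v, Pow(Add(s, v), -1)) (Function('U')(s, v) = Mul(Mul(2, v), Pow(Add(s, v), -1)) = Mul(2, v, Pow(Add(s, v), -1)))
d = 1680 (d = Mul(112, Add(-34, Pow(-7, 2))) = Mul(112, Add(-34, 49)) = Mul(112, 15) = 1680)
Add(Function('U')(39, -94), Mul(-1, d)) = Add(Mul(2, -94, Pow(Add(39, -94), -1)), Mul(-1, 1680)) = Add(Mul(2, -94, Pow(-55, -1)), -1680) = Add(Mul(2, -94, Rational(-1, 55)), -1680) = Add(Rational(188, 55), -1680) = Rational(-92212, 55)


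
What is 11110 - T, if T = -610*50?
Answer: 41610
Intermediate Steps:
T = -30500
11110 - T = 11110 - 1*(-30500) = 11110 + 30500 = 41610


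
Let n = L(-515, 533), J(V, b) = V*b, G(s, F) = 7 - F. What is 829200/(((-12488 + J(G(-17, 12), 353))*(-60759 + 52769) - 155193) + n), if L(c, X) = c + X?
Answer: 55280/7581753 ≈ 0.0072912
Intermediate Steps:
L(c, X) = X + c
n = 18 (n = 533 - 515 = 18)
829200/(((-12488 + J(G(-17, 12), 353))*(-60759 + 52769) - 155193) + n) = 829200/(((-12488 + (7 - 1*12)*353)*(-60759 + 52769) - 155193) + 18) = 829200/(((-12488 + (7 - 12)*353)*(-7990) - 155193) + 18) = 829200/(((-12488 - 5*353)*(-7990) - 155193) + 18) = 829200/(((-12488 - 1765)*(-7990) - 155193) + 18) = 829200/((-14253*(-7990) - 155193) + 18) = 829200/((113881470 - 155193) + 18) = 829200/(113726277 + 18) = 829200/113726295 = 829200*(1/113726295) = 55280/7581753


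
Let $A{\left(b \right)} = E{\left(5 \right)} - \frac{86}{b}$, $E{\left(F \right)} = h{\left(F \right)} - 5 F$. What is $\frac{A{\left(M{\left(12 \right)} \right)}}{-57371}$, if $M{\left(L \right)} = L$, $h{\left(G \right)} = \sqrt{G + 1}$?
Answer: $\frac{193}{344226} - \frac{\sqrt{6}}{57371} \approx 0.00051798$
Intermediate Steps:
$h{\left(G \right)} = \sqrt{1 + G}$
$E{\left(F \right)} = \sqrt{1 + F} - 5 F$
$A{\left(b \right)} = -25 + \sqrt{6} - \frac{86}{b}$ ($A{\left(b \right)} = \left(\sqrt{1 + 5} - 25\right) - \frac{86}{b} = \left(\sqrt{6} - 25\right) - \frac{86}{b} = \left(-25 + \sqrt{6}\right) - \frac{86}{b} = -25 + \sqrt{6} - \frac{86}{b}$)
$\frac{A{\left(M{\left(12 \right)} \right)}}{-57371} = \frac{-25 + \sqrt{6} - \frac{86}{12}}{-57371} = \left(-25 + \sqrt{6} - \frac{43}{6}\right) \left(- \frac{1}{57371}\right) = \left(- \frac{193}{6} + \sqrt{6}\right) \left(- \frac{1}{57371}\right) = \frac{193}{344226} - \frac{\sqrt{6}}{57371}$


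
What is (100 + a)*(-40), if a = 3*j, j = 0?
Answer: -4000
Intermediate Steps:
a = 0 (a = 3*0 = 0)
(100 + a)*(-40) = (100 + 0)*(-40) = 100*(-40) = -4000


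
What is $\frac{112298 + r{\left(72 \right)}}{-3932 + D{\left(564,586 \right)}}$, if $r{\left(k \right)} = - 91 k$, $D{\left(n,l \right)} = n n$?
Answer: $\frac{52873}{157082} \approx 0.3366$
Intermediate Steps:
$D{\left(n,l \right)} = n^{2}$
$\frac{112298 + r{\left(72 \right)}}{-3932 + D{\left(564,586 \right)}} = \frac{112298 - 6552}{-3932 + 564^{2}} = \frac{112298 - 6552}{-3932 + 318096} = \frac{105746}{314164} = 105746 \cdot \frac{1}{314164} = \frac{52873}{157082}$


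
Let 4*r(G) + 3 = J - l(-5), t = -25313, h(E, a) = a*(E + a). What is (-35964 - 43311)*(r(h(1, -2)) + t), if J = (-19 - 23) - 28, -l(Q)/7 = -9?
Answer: 2009383425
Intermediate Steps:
l(Q) = 63 (l(Q) = -7*(-9) = 63)
J = -70 (J = -42 - 28 = -70)
r(G) = -34 (r(G) = -¾ + (-70 - 1*63)/4 = -¾ + (-70 - 63)/4 = -¾ + (¼)*(-133) = -¾ - 133/4 = -34)
(-35964 - 43311)*(r(h(1, -2)) + t) = (-35964 - 43311)*(-34 - 25313) = -79275*(-25347) = 2009383425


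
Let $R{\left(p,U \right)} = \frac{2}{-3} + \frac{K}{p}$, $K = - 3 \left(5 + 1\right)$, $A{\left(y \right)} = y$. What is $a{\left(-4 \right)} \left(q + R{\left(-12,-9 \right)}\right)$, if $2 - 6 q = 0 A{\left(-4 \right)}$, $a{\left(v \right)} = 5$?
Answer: $\frac{35}{6} \approx 5.8333$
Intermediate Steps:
$K = -18$ ($K = \left(-3\right) 6 = -18$)
$q = \frac{1}{3}$ ($q = \frac{1}{3} - \frac{0 \left(-4\right)}{6} = \frac{1}{3} - 0 = \frac{1}{3} + 0 = \frac{1}{3} \approx 0.33333$)
$R{\left(p,U \right)} = - \frac{2}{3} - \frac{18}{p}$ ($R{\left(p,U \right)} = \frac{2}{-3} - \frac{18}{p} = 2 \left(- \frac{1}{3}\right) - \frac{18}{p} = - \frac{2}{3} - \frac{18}{p}$)
$a{\left(-4 \right)} \left(q + R{\left(-12,-9 \right)}\right) = 5 \left(\frac{1}{3} - \left(\frac{2}{3} + \frac{18}{-12}\right)\right) = 5 \left(\frac{1}{3} - - \frac{5}{6}\right) = 5 \left(\frac{1}{3} + \left(- \frac{2}{3} + \frac{3}{2}\right)\right) = 5 \left(\frac{1}{3} + \frac{5}{6}\right) = 5 \cdot \frac{7}{6} = \frac{35}{6}$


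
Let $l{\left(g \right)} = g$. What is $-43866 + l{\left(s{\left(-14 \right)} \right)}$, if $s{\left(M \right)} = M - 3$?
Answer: $-43883$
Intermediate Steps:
$s{\left(M \right)} = -3 + M$ ($s{\left(M \right)} = M - 3 = -3 + M$)
$-43866 + l{\left(s{\left(-14 \right)} \right)} = -43866 - 17 = -43883$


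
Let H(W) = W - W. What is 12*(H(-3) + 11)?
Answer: 132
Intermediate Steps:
H(W) = 0
12*(H(-3) + 11) = 12*(0 + 11) = 12*11 = 132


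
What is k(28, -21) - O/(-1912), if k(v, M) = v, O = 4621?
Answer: 58157/1912 ≈ 30.417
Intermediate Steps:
k(28, -21) - O/(-1912) = 28 - 4621/(-1912) = 28 - 4621*(-1)/1912 = 28 - 1*(-4621/1912) = 28 + 4621/1912 = 58157/1912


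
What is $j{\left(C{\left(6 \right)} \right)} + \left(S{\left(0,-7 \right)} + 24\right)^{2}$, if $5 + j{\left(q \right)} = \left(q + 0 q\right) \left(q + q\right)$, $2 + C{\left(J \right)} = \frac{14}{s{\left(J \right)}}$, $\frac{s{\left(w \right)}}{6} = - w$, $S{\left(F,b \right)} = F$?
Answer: $\frac{94351}{162} \approx 582.41$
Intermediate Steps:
$s{\left(w \right)} = - 6 w$ ($s{\left(w \right)} = 6 \left(- w\right) = - 6 w$)
$C{\left(J \right)} = -2 - \frac{7}{3 J}$ ($C{\left(J \right)} = -2 + \frac{14}{\left(-6\right) J} = -2 + 14 \left(- \frac{1}{6 J}\right) = -2 - \frac{7}{3 J}$)
$j{\left(q \right)} = -5 + 2 q^{2}$ ($j{\left(q \right)} = -5 + \left(q + 0 q\right) \left(q + q\right) = -5 + \left(q + 0\right) 2 q = -5 + q 2 q = -5 + 2 q^{2}$)
$j{\left(C{\left(6 \right)} \right)} + \left(S{\left(0,-7 \right)} + 24\right)^{2} = \left(-5 + 2 \left(-2 - \frac{7}{3 \cdot 6}\right)^{2}\right) + \left(0 + 24\right)^{2} = \left(-5 + 2 \left(-2 - \frac{7}{18}\right)^{2}\right) + 24^{2} = \left(-5 + 2 \left(-2 - \frac{7}{18}\right)^{2}\right) + 576 = \left(-5 + 2 \left(- \frac{43}{18}\right)^{2}\right) + 576 = \left(-5 + 2 \cdot \frac{1849}{324}\right) + 576 = \left(-5 + \frac{1849}{162}\right) + 576 = \frac{1039}{162} + 576 = \frac{94351}{162}$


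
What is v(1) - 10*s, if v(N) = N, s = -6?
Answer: 61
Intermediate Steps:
v(1) - 10*s = 1 - 10*(-6) = 1 + 60 = 61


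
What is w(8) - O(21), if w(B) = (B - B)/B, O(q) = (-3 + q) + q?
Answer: -39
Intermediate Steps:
O(q) = -3 + 2*q
w(B) = 0 (w(B) = 0/B = 0)
w(8) - O(21) = 0 - (-3 + 2*21) = 0 - (-3 + 42) = 0 - 1*39 = 0 - 39 = -39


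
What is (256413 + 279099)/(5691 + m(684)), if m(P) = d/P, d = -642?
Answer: 1151856/12239 ≈ 94.114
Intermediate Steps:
m(P) = -642/P
(256413 + 279099)/(5691 + m(684)) = (256413 + 279099)/(5691 - 642/684) = 535512/(5691 - 642*1/684) = 535512/(5691 - 107/114) = 535512/(648667/114) = 535512*(114/648667) = 1151856/12239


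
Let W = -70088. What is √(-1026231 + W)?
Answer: I*√1096319 ≈ 1047.1*I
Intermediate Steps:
√(-1026231 + W) = √(-1026231 - 70088) = √(-1096319) = I*√1096319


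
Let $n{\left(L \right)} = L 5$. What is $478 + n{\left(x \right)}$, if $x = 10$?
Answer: $528$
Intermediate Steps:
$n{\left(L \right)} = 5 L$
$478 + n{\left(x \right)} = 478 + 5 \cdot 10 = 478 + 50 = 528$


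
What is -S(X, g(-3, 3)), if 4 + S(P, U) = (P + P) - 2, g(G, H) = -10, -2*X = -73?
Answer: -67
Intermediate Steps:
X = 73/2 (X = -½*(-73) = 73/2 ≈ 36.500)
S(P, U) = -6 + 2*P (S(P, U) = -4 + ((P + P) - 2) = -4 + (2*P - 2) = -4 + (-2 + 2*P) = -6 + 2*P)
-S(X, g(-3, 3)) = -(-6 + 2*(73/2)) = -(-6 + 73) = -1*67 = -67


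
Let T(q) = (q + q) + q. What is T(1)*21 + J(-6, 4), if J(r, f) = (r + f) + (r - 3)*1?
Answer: 52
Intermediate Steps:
T(q) = 3*q (T(q) = 2*q + q = 3*q)
J(r, f) = -3 + f + 2*r (J(r, f) = (f + r) + (-3 + r)*1 = (f + r) + (-3 + r) = -3 + f + 2*r)
T(1)*21 + J(-6, 4) = (3*1)*21 + (-3 + 4 + 2*(-6)) = 3*21 + (-3 + 4 - 12) = 63 - 11 = 52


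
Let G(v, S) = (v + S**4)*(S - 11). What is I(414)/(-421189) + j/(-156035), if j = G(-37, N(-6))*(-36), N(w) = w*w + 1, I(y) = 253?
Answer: 738841307499241/65720225615 ≈ 11242.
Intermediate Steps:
N(w) = 1 + w**2 (N(w) = w**2 + 1 = 1 + w**2)
G(v, S) = (-11 + S)*(v + S**4) (G(v, S) = (v + S**4)*(-11 + S) = (-11 + S)*(v + S**4))
j = -1754180064 (j = ((1 + (-6)**2)**5 - 11*(-37) - 11*(1 + (-6)**2)**4 + (1 + (-6)**2)*(-37))*(-36) = ((1 + 36)**5 + 407 - 11*(1 + 36)**4 + (1 + 36)*(-37))*(-36) = (37**5 + 407 - 11*37**4 + 37*(-37))*(-36) = (69343957 + 407 - 11*1874161 - 1369)*(-36) = (69343957 + 407 - 20615771 - 1369)*(-36) = 48727224*(-36) = -1754180064)
I(414)/(-421189) + j/(-156035) = 253/(-421189) - 1754180064/(-156035) = 253*(-1/421189) - 1754180064*(-1/156035) = -253/421189 + 1754180064/156035 = 738841307499241/65720225615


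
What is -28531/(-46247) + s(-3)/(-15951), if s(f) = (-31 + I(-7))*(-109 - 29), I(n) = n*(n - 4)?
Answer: 2422893/2387333 ≈ 1.0149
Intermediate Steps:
I(n) = n*(-4 + n)
s(f) = -6348 (s(f) = (-31 - 7*(-4 - 7))*(-109 - 29) = (-31 - 7*(-11))*(-138) = (-31 + 77)*(-138) = 46*(-138) = -6348)
-28531/(-46247) + s(-3)/(-15951) = -28531/(-46247) - 6348/(-15951) = -28531*(-1/46247) - 6348*(-1/15951) = 277/449 + 2116/5317 = 2422893/2387333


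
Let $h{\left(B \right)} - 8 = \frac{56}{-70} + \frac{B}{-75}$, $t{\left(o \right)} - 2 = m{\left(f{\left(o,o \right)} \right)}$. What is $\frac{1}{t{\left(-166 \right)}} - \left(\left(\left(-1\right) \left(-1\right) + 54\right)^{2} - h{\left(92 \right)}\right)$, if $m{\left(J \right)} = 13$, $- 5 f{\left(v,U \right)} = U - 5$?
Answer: $- \frac{75474}{25} \approx -3019.0$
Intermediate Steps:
$f{\left(v,U \right)} = 1 - \frac{U}{5}$ ($f{\left(v,U \right)} = - \frac{U - 5}{5} = - \frac{-5 + U}{5} = 1 - \frac{U}{5}$)
$t{\left(o \right)} = 15$ ($t{\left(o \right)} = 2 + 13 = 15$)
$h{\left(B \right)} = \frac{36}{5} - \frac{B}{75}$ ($h{\left(B \right)} = 8 + \left(\frac{56}{-70} + \frac{B}{-75}\right) = 8 + \left(56 \left(- \frac{1}{70}\right) + B \left(- \frac{1}{75}\right)\right) = 8 - \left(\frac{4}{5} + \frac{B}{75}\right) = \frac{36}{5} - \frac{B}{75}$)
$\frac{1}{t{\left(-166 \right)}} - \left(\left(\left(-1\right) \left(-1\right) + 54\right)^{2} - h{\left(92 \right)}\right) = \frac{1}{15} - \left(\left(\left(-1\right) \left(-1\right) + 54\right)^{2} - \left(\frac{36}{5} - \frac{92}{75}\right)\right) = \frac{1}{15} - \left(\left(1 + 54\right)^{2} - \left(\frac{36}{5} - \frac{92}{75}\right)\right) = \frac{1}{15} - \left(55^{2} - \frac{448}{75}\right) = \frac{1}{15} - \left(3025 - \frac{448}{75}\right) = \frac{1}{15} - \frac{226427}{75} = - \frac{75474}{25}$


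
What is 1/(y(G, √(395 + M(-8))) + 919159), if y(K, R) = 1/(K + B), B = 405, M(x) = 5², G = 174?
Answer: 579/532193062 ≈ 1.0880e-6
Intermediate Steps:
M(x) = 25
y(K, R) = 1/(405 + K) (y(K, R) = 1/(K + 405) = 1/(405 + K))
1/(y(G, √(395 + M(-8))) + 919159) = 1/(1/(405 + 174) + 919159) = 1/(1/579 + 919159) = 1/(532193062/579) = 579/532193062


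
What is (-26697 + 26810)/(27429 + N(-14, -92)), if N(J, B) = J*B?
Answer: 113/28717 ≈ 0.0039349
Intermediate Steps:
N(J, B) = B*J
(-26697 + 26810)/(27429 + N(-14, -92)) = (-26697 + 26810)/(27429 - 92*(-14)) = 113/(27429 + 1288) = 113/28717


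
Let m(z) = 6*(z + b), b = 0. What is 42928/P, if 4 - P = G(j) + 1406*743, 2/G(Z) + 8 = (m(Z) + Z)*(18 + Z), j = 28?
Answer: -193347712/4705121617 ≈ -0.041093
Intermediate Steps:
m(z) = 6*z (m(z) = 6*(z + 0) = 6*z)
G(Z) = 2/(-8 + 7*Z*(18 + Z)) (G(Z) = 2/(-8 + (6*Z + Z)*(18 + Z)) = 2/(-8 + (7*Z)*(18 + Z)) = 2/(-8 + 7*Z*(18 + Z)))
P = -4705121617/4504 (P = 4 - (2/(-8 + 7*28**2 + 126*28) + 1406*743) = 4 - (2/(-8 + 7*784 + 3528) + 1044658) = 4 - (2/(-8 + 5488 + 3528) + 1044658) = 4 - (2/9008 + 1044658) = 4 - (2*(1/9008) + 1044658) = 4 - (1/4504 + 1044658) = 4 - 1*4705139633/4504 = 4 - 4705139633/4504 = -4705121617/4504 ≈ -1.0447e+6)
42928/P = 42928/(-4705121617/4504) = 42928*(-4504/4705121617) = -193347712/4705121617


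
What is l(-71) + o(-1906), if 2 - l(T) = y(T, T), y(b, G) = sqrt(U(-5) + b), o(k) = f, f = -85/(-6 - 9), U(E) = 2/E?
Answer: 23/3 - I*sqrt(1785)/5 ≈ 7.6667 - 8.4499*I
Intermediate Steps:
f = 17/3 (f = -85/(-15) = -85*(-1/15) = 17/3 ≈ 5.6667)
o(k) = 17/3
y(b, G) = sqrt(-2/5 + b) (y(b, G) = sqrt(2/(-5) + b) = sqrt(2*(-1/5) + b) = sqrt(-2/5 + b))
l(T) = 2 - sqrt(-10 + 25*T)/5
l(-71) + o(-1906) = (2 - sqrt(-10 + 25*(-71))/5) + 17/3 = (2 - sqrt(-10 - 1775)/5) + 17/3 = (2 - I*sqrt(1785)/5) + 17/3 = 23/3 - I*sqrt(1785)/5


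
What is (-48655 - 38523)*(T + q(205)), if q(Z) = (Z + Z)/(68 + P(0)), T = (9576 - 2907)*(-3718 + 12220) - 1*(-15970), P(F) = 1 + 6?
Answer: -74165567795956/15 ≈ -4.9444e+12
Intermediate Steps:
P(F) = 7
T = 56715808 (T = 6669*8502 + 15970 = 56699838 + 15970 = 56715808)
q(Z) = 2*Z/75 (q(Z) = (Z + Z)/(68 + 7) = (2*Z)/75 = (2*Z)*(1/75) = 2*Z/75)
(-48655 - 38523)*(T + q(205)) = (-48655 - 38523)*(56715808 + (2/75)*205) = -87178*(56715808 + 82/15) = -87178*850737202/15 = -74165567795956/15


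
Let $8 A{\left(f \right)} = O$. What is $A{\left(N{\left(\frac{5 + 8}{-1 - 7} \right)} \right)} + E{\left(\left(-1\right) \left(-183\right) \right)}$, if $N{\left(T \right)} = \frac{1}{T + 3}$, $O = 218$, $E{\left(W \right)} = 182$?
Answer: $\frac{837}{4} \approx 209.25$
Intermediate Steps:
$N{\left(T \right)} = \frac{1}{3 + T}$
$A{\left(f \right)} = \frac{109}{4}$ ($A{\left(f \right)} = \frac{1}{8} \cdot 218 = \frac{109}{4}$)
$A{\left(N{\left(\frac{5 + 8}{-1 - 7} \right)} \right)} + E{\left(\left(-1\right) \left(-183\right) \right)} = \frac{109}{4} + 182 = \frac{837}{4}$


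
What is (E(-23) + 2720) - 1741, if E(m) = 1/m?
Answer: 22516/23 ≈ 978.96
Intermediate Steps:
(E(-23) + 2720) - 1741 = (1/(-23) + 2720) - 1741 = (-1/23 + 2720) - 1741 = 62559/23 - 1741 = 22516/23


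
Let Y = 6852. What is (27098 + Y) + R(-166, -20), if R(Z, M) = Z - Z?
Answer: 33950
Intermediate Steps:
R(Z, M) = 0
(27098 + Y) + R(-166, -20) = (27098 + 6852) + 0 = 33950 + 0 = 33950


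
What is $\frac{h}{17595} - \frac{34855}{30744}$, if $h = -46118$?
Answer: $- \frac{75226871}{20034840} \approx -3.7548$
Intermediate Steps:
$\frac{h}{17595} - \frac{34855}{30744} = - \frac{46118}{17595} - \frac{34855}{30744} = - \frac{75226871}{20034840}$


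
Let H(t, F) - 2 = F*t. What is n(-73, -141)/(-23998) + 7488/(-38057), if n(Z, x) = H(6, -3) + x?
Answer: -173722075/913291886 ≈ -0.19022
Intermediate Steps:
H(t, F) = 2 + F*t
n(Z, x) = -16 + x (n(Z, x) = (2 - 3*6) + x = (2 - 18) + x = -16 + x)
n(-73, -141)/(-23998) + 7488/(-38057) = (-16 - 141)/(-23998) + 7488/(-38057) = -157*(-1/23998) + 7488*(-1/38057) = 157/23998 - 7488/38057 = -173722075/913291886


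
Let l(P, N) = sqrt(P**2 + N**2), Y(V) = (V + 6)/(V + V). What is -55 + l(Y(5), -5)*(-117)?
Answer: -55 - 117*sqrt(2621)/10 ≈ -653.99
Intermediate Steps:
Y(V) = (6 + V)/(2*V) (Y(V) = (6 + V)/((2*V)) = (6 + V)*(1/(2*V)) = (6 + V)/(2*V))
l(P, N) = sqrt(N**2 + P**2)
-55 + l(Y(5), -5)*(-117) = -55 + sqrt((-5)**2 + ((1/2)*(6 + 5)/5)**2)*(-117) = -55 + sqrt(25 + ((1/2)*(1/5)*11)**2)*(-117) = -55 + sqrt(25 + (11/10)**2)*(-117) = -55 + sqrt(25 + 121/100)*(-117) = -55 + sqrt(2621/100)*(-117) = -55 + (sqrt(2621)/10)*(-117) = -55 - 117*sqrt(2621)/10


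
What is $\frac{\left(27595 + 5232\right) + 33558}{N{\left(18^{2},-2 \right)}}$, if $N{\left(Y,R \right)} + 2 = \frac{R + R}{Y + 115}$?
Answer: $- \frac{29143015}{882} \approx -33042.0$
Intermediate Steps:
$N{\left(Y,R \right)} = -2 + \frac{2 R}{115 + Y}$ ($N{\left(Y,R \right)} = -2 + \frac{R + R}{Y + 115} = -2 + \frac{2 R}{115 + Y}$)
$\frac{\left(27595 + 5232\right) + 33558}{N{\left(18^{2},-2 \right)}} = \frac{\left(27595 + 5232\right) + 33558}{2 \frac{1}{115 + 18^{2}} \left(-115 - 2 - 18^{2}\right)} = \frac{32827 + 33558}{2 \frac{1}{115 + 324} \left(-115 - 2 - 324\right)} = \frac{66385}{2 \cdot \frac{1}{439} \left(-115 - 2 - 324\right)} = \frac{66385}{2 \cdot \frac{1}{439} \left(-441\right)} = \frac{66385}{- \frac{882}{439}} = 66385 \left(- \frac{439}{882}\right) = - \frac{29143015}{882}$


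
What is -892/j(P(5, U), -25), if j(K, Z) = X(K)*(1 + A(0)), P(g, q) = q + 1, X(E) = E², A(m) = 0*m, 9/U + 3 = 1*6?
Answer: -223/4 ≈ -55.750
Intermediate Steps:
U = 3 (U = 9/(-3 + 1*6) = 9/(-3 + 6) = 9/3 = 9*(⅓) = 3)
A(m) = 0
P(g, q) = 1 + q
j(K, Z) = K² (j(K, Z) = K²*(1 + 0) = K²*1 = K²)
-892/j(P(5, U), -25) = -892/(1 + 3)² = -892/(4²) = -892/16 = -892*1/16 = -223/4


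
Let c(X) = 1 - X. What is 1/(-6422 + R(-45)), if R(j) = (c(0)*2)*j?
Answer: -1/6512 ≈ -0.00015356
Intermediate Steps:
R(j) = 2*j (R(j) = ((1 - 1*0)*2)*j = ((1 + 0)*2)*j = (1*2)*j = 2*j)
1/(-6422 + R(-45)) = 1/(-6422 + 2*(-45)) = 1/(-6422 - 90) = 1/(-6512) = -1/6512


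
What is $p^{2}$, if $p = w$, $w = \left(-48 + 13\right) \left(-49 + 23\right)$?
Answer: $828100$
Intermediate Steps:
$w = 910$ ($w = \left(-35\right) \left(-26\right) = 910$)
$p = 910$
$p^{2} = 910^{2} = 828100$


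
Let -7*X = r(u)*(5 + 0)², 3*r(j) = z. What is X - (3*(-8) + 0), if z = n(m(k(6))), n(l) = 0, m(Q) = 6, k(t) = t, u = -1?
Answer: 24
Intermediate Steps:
z = 0
r(j) = 0 (r(j) = (⅓)*0 = 0)
X = 0 (X = -0*(5 + 0)² = -0*5² = -0*25 = -⅐*0 = 0)
X - (3*(-8) + 0) = 0 - (3*(-8) + 0) = 0 - (-24 + 0) = 0 - 1*(-24) = 0 + 24 = 24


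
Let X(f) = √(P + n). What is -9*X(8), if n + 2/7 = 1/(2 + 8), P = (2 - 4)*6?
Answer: -9*I*√59710/70 ≈ -31.417*I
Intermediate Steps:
P = -12 (P = -2*6 = -12)
n = -13/70 (n = -2/7 + 1/(2 + 8) = -2/7 + 1/10 = -2/7 + ⅒ = -13/70 ≈ -0.18571)
X(f) = I*√59710/70 (X(f) = √(-12 - 13/70) = √(-853/70) = I*√59710/70)
-9*X(8) = -9*I*√59710/70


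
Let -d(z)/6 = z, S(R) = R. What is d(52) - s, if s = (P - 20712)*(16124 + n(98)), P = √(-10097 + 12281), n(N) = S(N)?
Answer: 335989752 - 32444*√546 ≈ 3.3523e+8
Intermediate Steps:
n(N) = N
P = 2*√546 (P = √2184 = 2*√546 ≈ 46.733)
d(z) = -6*z
s = -335990064 + 32444*√546 (s = (2*√546 - 20712)*(16124 + 98) = (-20712 + 2*√546)*16222 = -335990064 + 32444*√546 ≈ -3.3523e+8)
d(52) - s = -6*52 - (-335990064 + 32444*√546) = -312 + (335990064 - 32444*√546) = 335989752 - 32444*√546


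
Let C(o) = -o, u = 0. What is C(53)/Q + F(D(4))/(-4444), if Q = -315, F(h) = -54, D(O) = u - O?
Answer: 126271/699930 ≈ 0.18041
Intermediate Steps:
D(O) = -O (D(O) = 0 - O = -O)
C(53)/Q + F(D(4))/(-4444) = -1*53/(-315) - 54/(-4444) = -53*(-1/315) - 54*(-1/4444) = 53/315 + 27/2222 = 126271/699930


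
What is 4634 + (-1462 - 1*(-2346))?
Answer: 5518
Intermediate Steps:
4634 + (-1462 - 1*(-2346)) = 4634 + (-1462 + 2346) = 4634 + 884 = 5518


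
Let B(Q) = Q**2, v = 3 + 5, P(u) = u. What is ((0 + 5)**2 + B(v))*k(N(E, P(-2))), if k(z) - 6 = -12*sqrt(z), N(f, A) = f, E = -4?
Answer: 534 - 2136*I ≈ 534.0 - 2136.0*I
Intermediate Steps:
k(z) = 6 - 12*sqrt(z)
v = 8
((0 + 5)**2 + B(v))*k(N(E, P(-2))) = ((0 + 5)**2 + 8**2)*(6 - 24*I) = (5**2 + 64)*(6 - 24*I) = (25 + 64)*(6 - 24*I) = 89*(6 - 24*I) = 534 - 2136*I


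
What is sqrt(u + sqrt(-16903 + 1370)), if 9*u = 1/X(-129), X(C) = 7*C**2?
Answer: sqrt(7 + 51370767*I*sqrt(317))/2709 ≈ 7.894 + 7.894*I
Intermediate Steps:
u = 1/1048383 (u = 1/(9*((7*(-129)**2))) = 1/(9*((7*16641))) = (1/9)/116487 = (1/9)*(1/116487) = 1/1048383 ≈ 9.5385e-7)
sqrt(u + sqrt(-16903 + 1370)) = sqrt(1/1048383 + sqrt(-16903 + 1370)) = sqrt(1/1048383 + sqrt(-15533)) = sqrt(1/1048383 + 7*I*sqrt(317))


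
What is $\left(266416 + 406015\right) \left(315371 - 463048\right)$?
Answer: $-99302592787$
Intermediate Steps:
$\left(266416 + 406015\right) \left(315371 - 463048\right) = 672431 \left(-147677\right) = -99302592787$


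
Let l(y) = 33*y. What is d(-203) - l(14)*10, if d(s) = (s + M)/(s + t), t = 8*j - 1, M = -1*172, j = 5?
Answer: -757305/164 ≈ -4617.7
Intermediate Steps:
M = -172
t = 39 (t = 8*5 - 1 = 40 - 1 = 39)
d(s) = (-172 + s)/(39 + s) (d(s) = (s - 172)/(s + 39) = (-172 + s)/(39 + s))
d(-203) - l(14)*10 = (-172 - 203)/(39 - 203) - 33*14*10 = -375/(-164) - 462*10 = -1/164*(-375) - 1*4620 = 375/164 - 4620 = -757305/164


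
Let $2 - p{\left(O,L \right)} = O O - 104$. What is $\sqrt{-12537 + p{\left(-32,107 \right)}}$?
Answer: $3 i \sqrt{1495} \approx 116.0 i$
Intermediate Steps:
$p{\left(O,L \right)} = 106 - O^{2}$ ($p{\left(O,L \right)} = 2 - \left(O O - 104\right) = 2 - \left(O^{2} - 104\right) = 2 - \left(-104 + O^{2}\right) = 106 - O^{2}$)
$\sqrt{-12537 + p{\left(-32,107 \right)}} = \sqrt{-12537 + \left(106 - \left(-32\right)^{2}\right)} = \sqrt{-12537 + \left(106 - 1024\right)} = \sqrt{-12537 - 918} = \sqrt{-13455} = 3 i \sqrt{1495}$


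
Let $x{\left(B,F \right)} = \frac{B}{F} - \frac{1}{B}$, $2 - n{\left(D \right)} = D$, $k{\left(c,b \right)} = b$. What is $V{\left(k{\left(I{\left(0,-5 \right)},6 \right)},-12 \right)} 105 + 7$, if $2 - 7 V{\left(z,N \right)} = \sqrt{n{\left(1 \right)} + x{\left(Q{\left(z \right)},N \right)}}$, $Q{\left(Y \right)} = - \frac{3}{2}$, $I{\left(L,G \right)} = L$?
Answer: $37 - \frac{5 \sqrt{258}}{4} \approx 16.922$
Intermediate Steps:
$Q{\left(Y \right)} = - \frac{3}{2}$ ($Q{\left(Y \right)} = \left(-3\right) \frac{1}{2} = - \frac{3}{2}$)
$n{\left(D \right)} = 2 - D$
$x{\left(B,F \right)} = - \frac{1}{B} + \frac{B}{F}$
$V{\left(z,N \right)} = \frac{2}{7} - \frac{\sqrt{\frac{5}{3} - \frac{3}{2 N}}}{7}$ ($V{\left(z,N \right)} = \frac{2}{7} - \frac{\sqrt{\left(2 - 1\right) - \left(- \frac{2}{3} + \frac{3}{2 N}\right)}}{7} = \frac{2}{7} - \frac{\sqrt{1 + \left(\frac{2}{3} - \frac{3}{2 N}\right)}}{7} = \frac{2}{7} - \frac{\sqrt{\frac{5}{3} - \frac{3}{2 N}}}{7}$)
$V{\left(k{\left(I{\left(0,-5 \right)},6 \right)},-12 \right)} 105 + 7 = \left(\frac{2}{7} - \frac{\sqrt{6} \sqrt{\frac{-9 + 10 \left(-12\right)}{-12}}}{42}\right) 105 + 7 = \left(\frac{2}{7} - \frac{\sqrt{6} \sqrt{- \frac{-9 - 120}{12}}}{42}\right) 105 + 7 = \left(\frac{2}{7} - \frac{\sqrt{6} \sqrt{\left(- \frac{1}{12}\right) \left(-129\right)}}{42}\right) 105 + 7 = \left(\frac{2}{7} - \frac{\sqrt{6} \sqrt{\frac{43}{4}}}{42}\right) 105 + 7 = \left(\frac{2}{7} - \frac{\sqrt{6} \frac{\sqrt{43}}{2}}{42}\right) 105 + 7 = \left(\frac{2}{7} - \frac{\sqrt{258}}{84}\right) 105 + 7 = \left(30 - \frac{5 \sqrt{258}}{4}\right) + 7 = 37 - \frac{5 \sqrt{258}}{4}$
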